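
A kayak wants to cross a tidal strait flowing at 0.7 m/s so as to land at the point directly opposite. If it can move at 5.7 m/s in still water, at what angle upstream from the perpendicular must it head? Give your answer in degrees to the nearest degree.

To cancel the current, the upstream component of the kayak's velocity must equal the flow: 5.7 sin θ = 0.7.
sin θ = 0.7 / 5.7 = 0.1228.
θ = arcsin(0.1228) = 7.054°.

7°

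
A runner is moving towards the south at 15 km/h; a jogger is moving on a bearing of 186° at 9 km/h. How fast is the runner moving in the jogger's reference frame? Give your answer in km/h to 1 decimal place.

Taking east as x and north as y: runner velocity = (0.000, -15.000) km/h; jogger velocity = (-0.941, -8.951) km/h.
Velocity of runner relative to jogger = (0.000, -15.000) − (-0.941, -8.951) = (0.941, -6.049) km/h.
Magnitude = |(0.941, -6.049)| = 6.122 km/h.

6.1 km/h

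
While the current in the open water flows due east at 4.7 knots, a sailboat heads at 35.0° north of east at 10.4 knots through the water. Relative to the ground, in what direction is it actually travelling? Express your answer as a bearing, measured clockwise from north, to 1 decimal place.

Taking east as x and north as y: velocity relative to the water = (8.519, 5.965) knots; the water relative to ground = (4.700, 0.000) knots.
Velocity relative to ground = (8.519, 5.965) + (4.700, 0.000) = (13.219, 5.965) knots.
Bearing = atan2(13.22, 5.97) = 65.71° clockwise from north.

065.7°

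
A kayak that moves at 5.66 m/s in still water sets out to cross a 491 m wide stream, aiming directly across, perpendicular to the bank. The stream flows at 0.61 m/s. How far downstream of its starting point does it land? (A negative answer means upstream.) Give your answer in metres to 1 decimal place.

52.9 m

Perpendicular speed = 5.660 m/s; crossing time = 491 / 5.660 = 86.749 s.
Net downstream speed = 0.610 m/s.
Drift = 0.610 × 86.749 = 52.917 m (downstream).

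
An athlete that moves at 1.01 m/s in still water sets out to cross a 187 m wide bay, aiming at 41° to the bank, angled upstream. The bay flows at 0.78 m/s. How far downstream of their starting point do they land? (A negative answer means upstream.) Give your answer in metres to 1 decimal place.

Perpendicular speed = 0.663 m/s; crossing time = 187 / 0.663 = 282.213 s.
Net downstream speed = 0.018 m/s.
Drift = 0.018 × 282.213 = 5.007 m (downstream).

5.0 m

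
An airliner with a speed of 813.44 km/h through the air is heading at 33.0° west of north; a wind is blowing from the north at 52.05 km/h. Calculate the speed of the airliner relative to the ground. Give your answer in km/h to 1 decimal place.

770.3 km/h

Taking east as x and north as y: velocity relative to the air = (-443.031, 682.208) km/h; the air relative to ground = (0.000, -52.050) km/h.
Velocity relative to ground = (-443.031, 682.208) + (0.000, -52.050) = (-443.031, 630.158) km/h.
Speed = |(-443.031, 630.158)| = 770.309 km/h.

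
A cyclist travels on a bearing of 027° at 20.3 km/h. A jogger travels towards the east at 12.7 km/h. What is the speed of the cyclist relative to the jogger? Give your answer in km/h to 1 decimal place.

Taking east as x and north as y: cyclist velocity = (9.216, 18.087) km/h; jogger velocity = (12.700, 0.000) km/h.
Velocity of cyclist relative to jogger = (9.216, 18.087) − (12.700, 0.000) = (-3.484, 18.087) km/h.
Magnitude = |(-3.484, 18.087)| = 18.420 km/h.

18.4 km/h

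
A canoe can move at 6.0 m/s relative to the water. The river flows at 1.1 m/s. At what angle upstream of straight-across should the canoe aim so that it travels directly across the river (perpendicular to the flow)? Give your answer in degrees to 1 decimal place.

10.6°

To cancel the current, the upstream component of the canoe's velocity must equal the flow: 6.0 sin θ = 1.1.
sin θ = 1.1 / 6.0 = 0.1833.
θ = arcsin(0.1833) = 10.564°.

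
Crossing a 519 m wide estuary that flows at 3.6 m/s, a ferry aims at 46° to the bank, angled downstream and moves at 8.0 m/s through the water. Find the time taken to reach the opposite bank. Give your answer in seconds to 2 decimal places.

90.19 s

The component of the ferry's velocity perpendicular to the bank is 8.0 × sin 46° = 5.755 m/s.
The flow acts along the bank and has no component across it.
Time = 519 / 5.755 = 90.187 s.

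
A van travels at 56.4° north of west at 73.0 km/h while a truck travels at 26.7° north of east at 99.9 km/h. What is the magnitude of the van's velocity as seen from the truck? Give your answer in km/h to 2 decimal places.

Taking east as x and north as y: van velocity = (-40.398, 60.803) km/h; truck velocity = (89.248, 44.887) km/h.
Velocity of van relative to truck = (-40.398, 60.803) − (89.248, 44.887) = (-129.645, 15.916) km/h.
Magnitude = |(-129.645, 15.916)| = 130.619 km/h.

130.62 km/h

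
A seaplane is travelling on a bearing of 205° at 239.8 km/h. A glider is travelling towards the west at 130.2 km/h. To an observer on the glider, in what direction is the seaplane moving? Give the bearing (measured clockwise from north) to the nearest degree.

172°

Taking east as x and north as y: seaplane velocity = (-101.344, -217.333) km/h; glider velocity = (-130.200, 0.000) km/h.
Velocity of seaplane relative to glider = (-101.344, -217.333) − (-130.200, 0.000) = (28.856, -217.333) km/h.
Bearing = atan2(28.86, -217.33) = 172.44° clockwise from north.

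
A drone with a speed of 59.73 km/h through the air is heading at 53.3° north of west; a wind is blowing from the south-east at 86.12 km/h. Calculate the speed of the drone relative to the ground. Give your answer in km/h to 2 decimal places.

145.48 km/h

Taking east as x and north as y: velocity relative to the air = (-35.696, 47.890) km/h; the air relative to ground = (-60.896, 60.896) km/h.
Velocity relative to ground = (-35.696, 47.890) + (-60.896, 60.896) = (-96.592, 108.786) km/h.
Speed = |(-96.592, 108.786)| = 145.480 km/h.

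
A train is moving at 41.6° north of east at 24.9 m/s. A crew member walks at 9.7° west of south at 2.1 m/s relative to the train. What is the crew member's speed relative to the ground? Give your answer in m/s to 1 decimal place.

23.3 m/s

Taking east as x and north as y: train velocity = (18.620, 16.532) m/s; crew member velocity relative to train = (-0.354, -2.070) m/s.
Velocity relative to ground = (18.620, 16.532) + (-0.354, -2.070) = (18.266, 14.462) m/s.
Speed = |(18.266, 14.462)| = 23.298 m/s.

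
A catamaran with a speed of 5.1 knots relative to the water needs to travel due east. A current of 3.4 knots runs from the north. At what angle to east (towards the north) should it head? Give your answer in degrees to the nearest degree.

42°

The current pushes perpendicular to the desired track; the heading must have a component into the current equal to 3.4 knots: 5.1 sin θ = 3.4.
sin θ = 0.6667, so θ = 41.810°.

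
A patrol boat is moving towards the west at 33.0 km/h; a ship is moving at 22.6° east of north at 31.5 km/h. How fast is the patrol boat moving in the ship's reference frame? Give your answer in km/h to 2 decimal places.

Taking east as x and north as y: patrol boat velocity = (-33.000, 0.000) km/h; ship velocity = (12.105, 29.081) km/h.
Velocity of patrol boat relative to ship = (-33.000, 0.000) − (12.105, 29.081) = (-45.105, -29.081) km/h.
Magnitude = |(-45.105, -29.081)| = 53.667 km/h.

53.67 km/h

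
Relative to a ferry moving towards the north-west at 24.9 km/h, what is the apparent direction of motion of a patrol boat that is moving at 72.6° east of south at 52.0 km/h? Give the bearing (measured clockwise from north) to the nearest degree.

116°

Taking east as x and north as y: patrol boat velocity = (49.620, -15.550) km/h; ferry velocity = (-17.607, 17.607) km/h.
Velocity of patrol boat relative to ferry = (49.620, -15.550) − (-17.607, 17.607) = (67.227, -33.157) km/h.
Bearing = atan2(67.23, -33.16) = 116.25° clockwise from north.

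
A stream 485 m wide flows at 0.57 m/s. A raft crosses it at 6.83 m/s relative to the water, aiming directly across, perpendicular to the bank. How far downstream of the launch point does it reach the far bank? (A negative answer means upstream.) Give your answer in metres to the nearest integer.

Perpendicular speed = 6.830 m/s; crossing time = 485 / 6.830 = 71.010 s.
Net downstream speed = 0.570 m/s.
Drift = 0.570 × 71.010 = 40.476 m (downstream).

40 m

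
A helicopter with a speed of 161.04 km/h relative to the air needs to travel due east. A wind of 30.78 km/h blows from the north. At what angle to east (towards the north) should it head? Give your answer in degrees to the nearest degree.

The wind pushes perpendicular to the desired track; the heading must have a component into the wind equal to 30.78 km/h: 161.04 sin θ = 30.78.
sin θ = 0.1911, so θ = 11.019°.

11°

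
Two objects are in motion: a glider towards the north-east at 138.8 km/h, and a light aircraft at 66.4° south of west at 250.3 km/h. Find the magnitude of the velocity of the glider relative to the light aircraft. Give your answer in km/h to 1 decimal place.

Taking east as x and north as y: glider velocity = (98.146, 98.146) km/h; light aircraft velocity = (-100.207, -229.366) km/h.
Velocity of glider relative to light aircraft = (98.146, 98.146) − (-100.207, -229.366) = (198.354, 327.512) km/h.
Magnitude = |(198.354, 327.512)| = 382.895 km/h.

382.9 km/h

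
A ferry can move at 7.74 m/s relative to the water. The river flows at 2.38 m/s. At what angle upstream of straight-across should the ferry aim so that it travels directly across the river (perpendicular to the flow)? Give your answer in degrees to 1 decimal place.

To cancel the current, the upstream component of the ferry's velocity must equal the flow: 7.74 sin θ = 2.38.
sin θ = 2.38 / 7.74 = 0.3075.
θ = arcsin(0.3075) = 17.908°.

17.9°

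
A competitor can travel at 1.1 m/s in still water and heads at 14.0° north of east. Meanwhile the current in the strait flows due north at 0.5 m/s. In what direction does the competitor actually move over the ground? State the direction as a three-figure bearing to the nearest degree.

Taking east as x and north as y: velocity relative to the water = (1.067, 0.266) m/s; the water relative to ground = (0.000, 0.500) m/s.
Velocity relative to ground = (1.067, 0.266) + (0.000, 0.500) = (1.067, 0.766) m/s.
Bearing = atan2(1.07, 0.77) = 54.33° clockwise from north.

054°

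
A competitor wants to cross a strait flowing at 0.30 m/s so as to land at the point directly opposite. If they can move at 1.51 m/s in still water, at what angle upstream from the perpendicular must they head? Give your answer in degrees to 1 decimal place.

11.5°

To cancel the current, the upstream component of the competitor's velocity must equal the flow: 1.51 sin θ = 0.30.
sin θ = 0.30 / 1.51 = 0.1987.
θ = arcsin(0.1987) = 11.460°.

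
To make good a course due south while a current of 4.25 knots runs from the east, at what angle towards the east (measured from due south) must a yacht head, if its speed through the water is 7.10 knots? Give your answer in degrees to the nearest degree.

The current pushes perpendicular to the desired track; the heading must have a component into the current equal to 4.25 knots: 7.10 sin θ = 4.25.
sin θ = 0.5986, so θ = 36.769°.

37°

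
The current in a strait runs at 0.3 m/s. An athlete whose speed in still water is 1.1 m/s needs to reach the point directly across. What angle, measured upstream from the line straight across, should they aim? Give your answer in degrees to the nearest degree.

16°

To cancel the current, the upstream component of the athlete's velocity must equal the flow: 1.1 sin θ = 0.3.
sin θ = 0.3 / 1.1 = 0.2727.
θ = arcsin(0.2727) = 15.827°.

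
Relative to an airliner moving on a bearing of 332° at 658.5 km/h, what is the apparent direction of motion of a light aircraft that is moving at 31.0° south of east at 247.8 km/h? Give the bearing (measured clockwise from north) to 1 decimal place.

Taking east as x and north as y: light aircraft velocity = (212.406, -127.626) km/h; airliner velocity = (-309.147, 581.421) km/h.
Velocity of light aircraft relative to airliner = (212.406, -127.626) − (-309.147, 581.421) = (521.553, -709.047) km/h.
Bearing = atan2(521.55, -709.05) = 143.66° clockwise from north.

143.7°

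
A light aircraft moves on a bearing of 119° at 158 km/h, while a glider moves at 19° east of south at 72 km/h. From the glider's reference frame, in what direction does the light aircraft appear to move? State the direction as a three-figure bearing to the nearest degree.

094°

Taking east as x and north as y: light aircraft velocity = (138.190, -76.600) km/h; glider velocity = (23.441, -68.077) km/h.
Velocity of light aircraft relative to glider = (138.190, -76.600) − (23.441, -68.077) = (114.749, -8.523) km/h.
Bearing = atan2(114.75, -8.52) = 94.25° clockwise from north.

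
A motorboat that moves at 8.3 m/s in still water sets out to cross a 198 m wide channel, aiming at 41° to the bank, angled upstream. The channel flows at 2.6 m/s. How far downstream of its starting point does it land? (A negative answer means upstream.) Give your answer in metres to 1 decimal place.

Perpendicular speed = 5.445 m/s; crossing time = 198 / 5.445 = 36.362 s.
Net downstream speed = -3.664 m/s.
Drift = -3.664 × 36.362 = -133.233 m (upstream).

-133.2 m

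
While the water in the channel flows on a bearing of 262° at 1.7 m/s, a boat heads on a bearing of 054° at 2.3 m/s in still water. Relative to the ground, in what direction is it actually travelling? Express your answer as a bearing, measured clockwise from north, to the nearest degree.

Taking east as x and north as y: velocity relative to the water = (1.861, 1.352) m/s; the water relative to ground = (-1.683, -0.237) m/s.
Velocity relative to ground = (1.861, 1.352) + (-1.683, -0.237) = (0.177, 1.115) m/s.
Bearing = atan2(0.18, 1.12) = 9.03° clockwise from north.

009°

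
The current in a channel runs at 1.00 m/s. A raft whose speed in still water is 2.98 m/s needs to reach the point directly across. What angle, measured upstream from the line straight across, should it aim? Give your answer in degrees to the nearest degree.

To cancel the current, the upstream component of the raft's velocity must equal the flow: 2.98 sin θ = 1.00.
sin θ = 1.00 / 2.98 = 0.3356.
θ = arcsin(0.3356) = 19.607°.

20°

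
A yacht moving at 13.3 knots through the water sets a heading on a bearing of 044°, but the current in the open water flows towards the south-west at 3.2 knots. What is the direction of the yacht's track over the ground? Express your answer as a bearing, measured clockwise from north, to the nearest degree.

Taking east as x and north as y: velocity relative to the water = (9.239, 9.567) knots; the water relative to ground = (-2.263, -2.263) knots.
Velocity relative to ground = (9.239, 9.567) + (-2.263, -2.263) = (6.976, 7.304) knots.
Bearing = atan2(6.98, 7.30) = 43.68° clockwise from north.

044°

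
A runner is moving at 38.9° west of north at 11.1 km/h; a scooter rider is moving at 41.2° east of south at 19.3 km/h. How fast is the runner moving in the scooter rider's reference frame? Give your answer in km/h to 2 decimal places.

Taking east as x and north as y: runner velocity = (-6.970, 8.638) km/h; scooter rider velocity = (12.713, -14.522) km/h.
Velocity of runner relative to scooter rider = (-6.970, 8.638) − (12.713, -14.522) = (-19.683, 23.160) km/h.
Magnitude = |(-19.683, 23.160)| = 30.394 km/h.

30.39 km/h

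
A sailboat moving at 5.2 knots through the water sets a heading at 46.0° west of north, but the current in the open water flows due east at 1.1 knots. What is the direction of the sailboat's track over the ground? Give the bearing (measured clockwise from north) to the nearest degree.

Taking east as x and north as y: velocity relative to the water = (-3.741, 3.612) knots; the water relative to ground = (1.100, 0.000) knots.
Velocity relative to ground = (-3.741, 3.612) + (1.100, 0.000) = (-2.641, 3.612) knots.
Bearing = atan2(-2.64, 3.61) = 323.83° clockwise from north.

324°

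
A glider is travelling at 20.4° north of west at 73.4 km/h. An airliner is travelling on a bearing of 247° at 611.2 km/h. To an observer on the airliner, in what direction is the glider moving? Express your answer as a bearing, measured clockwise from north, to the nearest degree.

062°

Taking east as x and north as y: glider velocity = (-68.796, 25.585) km/h; airliner velocity = (-562.613, -238.815) km/h.
Velocity of glider relative to airliner = (-68.796, 25.585) − (-562.613, -238.815) = (493.816, 264.400) km/h.
Bearing = atan2(493.82, 264.40) = 61.83° clockwise from north.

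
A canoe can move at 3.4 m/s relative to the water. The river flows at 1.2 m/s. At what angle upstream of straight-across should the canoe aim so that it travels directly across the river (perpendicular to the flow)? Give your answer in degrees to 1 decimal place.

20.7°

To cancel the current, the upstream component of the canoe's velocity must equal the flow: 3.4 sin θ = 1.2.
sin θ = 1.2 / 3.4 = 0.3529.
θ = arcsin(0.3529) = 20.667°.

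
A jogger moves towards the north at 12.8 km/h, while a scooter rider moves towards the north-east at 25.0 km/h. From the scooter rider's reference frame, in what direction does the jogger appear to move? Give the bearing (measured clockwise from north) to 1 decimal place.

Taking east as x and north as y: jogger velocity = (0.000, 12.800) km/h; scooter rider velocity = (17.678, 17.678) km/h.
Velocity of jogger relative to scooter rider = (0.000, 12.800) − (17.678, 17.678) = (-17.678, -4.878) km/h.
Bearing = atan2(-17.68, -4.88) = 254.57° clockwise from north.

254.6°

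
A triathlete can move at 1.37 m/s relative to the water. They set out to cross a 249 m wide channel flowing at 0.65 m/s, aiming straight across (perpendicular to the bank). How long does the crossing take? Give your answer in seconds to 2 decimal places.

181.75 s

The component of the triathlete's velocity perpendicular to the bank is 1.37 m/s.
Only the cross-stream component determines the crossing time; the current contributes nothing perpendicular to the bank.
Time = 249 / 1.370 = 181.752 s.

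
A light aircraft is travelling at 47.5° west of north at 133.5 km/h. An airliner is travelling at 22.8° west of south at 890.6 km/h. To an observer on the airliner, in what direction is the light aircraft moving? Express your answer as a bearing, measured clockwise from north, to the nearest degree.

015°

Taking east as x and north as y: light aircraft velocity = (-98.427, 90.191) km/h; airliner velocity = (-345.121, -821.011) km/h.
Velocity of light aircraft relative to airliner = (-98.427, 90.191) − (-345.121, -821.011) = (246.695, 911.203) km/h.
Bearing = atan2(246.69, 911.20) = 15.15° clockwise from north.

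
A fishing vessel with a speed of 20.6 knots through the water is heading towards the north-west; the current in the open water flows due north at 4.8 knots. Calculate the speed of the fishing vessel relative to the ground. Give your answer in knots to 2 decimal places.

24.23 knots

Taking east as x and north as y: velocity relative to the water = (-14.566, 14.566) knots; the water relative to ground = (0.000, 4.800) knots.
Velocity relative to ground = (-14.566, 14.566) + (0.000, 4.800) = (-14.566, 19.366) knots.
Speed = |(-14.566, 19.366)| = 24.233 knots.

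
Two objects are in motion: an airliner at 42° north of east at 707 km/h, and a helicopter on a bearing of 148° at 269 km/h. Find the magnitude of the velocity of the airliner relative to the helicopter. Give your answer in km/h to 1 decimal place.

Taking east as x and north as y: airliner velocity = (525.403, 473.075) km/h; helicopter velocity = (142.548, -228.125) km/h.
Velocity of airliner relative to helicopter = (525.403, 473.075) − (142.548, -228.125) = (382.855, 701.200) km/h.
Magnitude = |(382.855, 701.200)| = 798.912 km/h.

798.9 km/h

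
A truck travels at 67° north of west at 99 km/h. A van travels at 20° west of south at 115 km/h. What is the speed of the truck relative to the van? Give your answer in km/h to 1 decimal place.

Taking east as x and north as y: truck velocity = (-38.682, 91.130) km/h; van velocity = (-39.332, -108.065) km/h.
Velocity of truck relative to van = (-38.682, 91.130) − (-39.332, -108.065) = (0.650, 199.195) km/h.
Magnitude = |(0.650, 199.195)| = 199.196 km/h.

199.2 km/h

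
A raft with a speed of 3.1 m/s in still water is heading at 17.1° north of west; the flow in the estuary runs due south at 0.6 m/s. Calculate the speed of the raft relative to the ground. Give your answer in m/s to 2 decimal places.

2.98 m/s

Taking east as x and north as y: velocity relative to the water = (-2.963, 0.912) m/s; the water relative to ground = (0.000, -0.600) m/s.
Velocity relative to ground = (-2.963, 0.912) + (0.000, -0.600) = (-2.963, 0.312) m/s.
Speed = |(-2.963, 0.312)| = 2.979 m/s.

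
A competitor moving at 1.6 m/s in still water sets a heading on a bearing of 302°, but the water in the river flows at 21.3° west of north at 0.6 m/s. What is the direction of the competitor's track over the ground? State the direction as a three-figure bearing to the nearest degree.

Taking east as x and north as y: velocity relative to the water = (-1.357, 0.848) m/s; the water relative to ground = (-0.218, 0.559) m/s.
Velocity relative to ground = (-1.357, 0.848) + (-0.218, 0.559) = (-1.575, 1.407) m/s.
Bearing = atan2(-1.57, 1.41) = 311.78° clockwise from north.

312°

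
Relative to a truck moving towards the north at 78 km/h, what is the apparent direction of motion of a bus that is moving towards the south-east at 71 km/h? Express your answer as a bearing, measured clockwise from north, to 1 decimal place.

Taking east as x and north as y: bus velocity = (50.205, -50.205) km/h; truck velocity = (0.000, 78.000) km/h.
Velocity of bus relative to truck = (50.205, -50.205) − (0.000, 78.000) = (50.205, -128.205) km/h.
Bearing = atan2(50.20, -128.20) = 158.61° clockwise from north.

158.6°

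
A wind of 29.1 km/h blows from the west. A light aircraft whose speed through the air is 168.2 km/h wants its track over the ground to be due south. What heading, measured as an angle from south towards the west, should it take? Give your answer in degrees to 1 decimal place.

10.0°

The wind pushes perpendicular to the desired track; the heading must have a component into the wind equal to 29.1 km/h: 168.2 sin θ = 29.1.
sin θ = 0.1730, so θ = 9.963°.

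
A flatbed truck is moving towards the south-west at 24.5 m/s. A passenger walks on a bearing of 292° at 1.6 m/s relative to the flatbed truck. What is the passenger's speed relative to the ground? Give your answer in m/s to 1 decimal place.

Taking east as x and north as y: flatbed truck velocity = (-17.324, -17.324) m/s; passenger velocity relative to flatbed truck = (-1.483, 0.599) m/s.
Velocity relative to ground = (-17.324, -17.324) + (-1.483, 0.599) = (-18.808, -16.725) m/s.
Speed = |(-18.808, -16.725)| = 25.168 m/s.

25.2 m/s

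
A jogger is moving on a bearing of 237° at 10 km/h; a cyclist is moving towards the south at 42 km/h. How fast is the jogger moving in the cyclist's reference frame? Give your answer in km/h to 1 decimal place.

37.5 km/h

Taking east as x and north as y: jogger velocity = (-8.387, -5.446) km/h; cyclist velocity = (0.000, -42.000) km/h.
Velocity of jogger relative to cyclist = (-8.387, -5.446) − (0.000, -42.000) = (-8.387, 36.554) km/h.
Magnitude = |(-8.387, 36.554)| = 37.503 km/h.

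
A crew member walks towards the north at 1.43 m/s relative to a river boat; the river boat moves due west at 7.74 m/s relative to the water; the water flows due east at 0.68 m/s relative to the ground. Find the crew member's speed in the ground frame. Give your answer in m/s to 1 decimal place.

In east/north components (m/s): crew member relative to river boat = (0.000, 1.430); river boat relative to water = (-7.740, 0.000); water relative to ground = (0.680, 0.000).
Sum = (-7.060, 1.430) m/s.
Speed = |(-7.060, 1.430)| = 7.203 m/s.

7.2 m/s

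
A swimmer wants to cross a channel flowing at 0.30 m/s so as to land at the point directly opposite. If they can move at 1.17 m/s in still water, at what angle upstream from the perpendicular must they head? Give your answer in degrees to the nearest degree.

To cancel the current, the upstream component of the swimmer's velocity must equal the flow: 1.17 sin θ = 0.30.
sin θ = 0.30 / 1.17 = 0.2564.
θ = arcsin(0.2564) = 14.857°.

15°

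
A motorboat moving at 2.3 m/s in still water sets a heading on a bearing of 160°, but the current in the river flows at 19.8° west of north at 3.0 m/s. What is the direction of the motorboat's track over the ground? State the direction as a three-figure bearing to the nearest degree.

Taking east as x and north as y: velocity relative to the water = (0.787, -2.161) m/s; the water relative to ground = (-1.016, 2.823) m/s.
Velocity relative to ground = (0.787, -2.161) + (-1.016, 2.823) = (-0.230, 0.661) m/s.
Bearing = atan2(-0.23, 0.66) = 340.86° clockwise from north.

341°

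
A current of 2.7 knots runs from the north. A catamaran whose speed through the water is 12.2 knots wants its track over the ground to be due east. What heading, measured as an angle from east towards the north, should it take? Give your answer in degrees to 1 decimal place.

The current pushes perpendicular to the desired track; the heading must have a component into the current equal to 2.7 knots: 12.2 sin θ = 2.7.
sin θ = 0.2213, so θ = 12.786°.

12.8°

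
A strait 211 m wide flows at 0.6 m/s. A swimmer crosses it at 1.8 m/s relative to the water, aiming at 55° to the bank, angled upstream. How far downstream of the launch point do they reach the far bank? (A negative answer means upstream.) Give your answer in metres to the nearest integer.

Perpendicular speed = 1.474 m/s; crossing time = 211 / 1.474 = 143.102 s.
Net downstream speed = -0.432 m/s.
Drift = -0.432 × 143.102 = -61.883 m (upstream).

-62 m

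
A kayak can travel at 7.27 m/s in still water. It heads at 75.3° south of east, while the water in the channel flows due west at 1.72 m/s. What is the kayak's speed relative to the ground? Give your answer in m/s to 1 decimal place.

7.0 m/s

Taking east as x and north as y: velocity relative to the water = (1.845, -7.032) m/s; the water relative to ground = (-1.720, 0.000) m/s.
Velocity relative to ground = (1.845, -7.032) + (-1.720, 0.000) = (0.125, -7.032) m/s.
Speed = |(0.125, -7.032)| = 7.033 m/s.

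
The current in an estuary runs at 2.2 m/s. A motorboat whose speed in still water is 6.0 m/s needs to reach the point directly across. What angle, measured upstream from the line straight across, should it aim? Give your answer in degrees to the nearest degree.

22°

To cancel the current, the upstream component of the motorboat's velocity must equal the flow: 6.0 sin θ = 2.2.
sin θ = 2.2 / 6.0 = 0.3667.
θ = arcsin(0.3667) = 21.510°.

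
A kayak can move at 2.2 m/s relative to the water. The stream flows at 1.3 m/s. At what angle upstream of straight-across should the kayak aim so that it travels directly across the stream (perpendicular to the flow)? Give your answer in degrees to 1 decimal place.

36.2°

To cancel the current, the upstream component of the kayak's velocity must equal the flow: 2.2 sin θ = 1.3.
sin θ = 1.3 / 2.2 = 0.5909.
θ = arcsin(0.5909) = 36.222°.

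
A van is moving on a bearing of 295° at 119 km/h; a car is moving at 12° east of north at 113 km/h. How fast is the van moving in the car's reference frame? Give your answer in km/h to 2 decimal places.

Taking east as x and north as y: van velocity = (-107.851, 50.292) km/h; car velocity = (23.494, 110.531) km/h.
Velocity of van relative to car = (-107.851, 50.292) − (23.494, 110.531) = (-131.345, -60.239) km/h.
Magnitude = |(-131.345, -60.239)| = 144.500 km/h.

144.50 km/h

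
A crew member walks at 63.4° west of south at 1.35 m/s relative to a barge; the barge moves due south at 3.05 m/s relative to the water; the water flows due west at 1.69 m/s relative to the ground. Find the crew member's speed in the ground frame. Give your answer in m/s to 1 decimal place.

In east/north components (m/s): crew member relative to barge = (-1.207, -0.604); barge relative to water = (0.000, -3.050); water relative to ground = (-1.690, 0.000).
Sum = (-2.897, -3.654) m/s.
Speed = |(-2.897, -3.654)| = 4.664 m/s.

4.7 m/s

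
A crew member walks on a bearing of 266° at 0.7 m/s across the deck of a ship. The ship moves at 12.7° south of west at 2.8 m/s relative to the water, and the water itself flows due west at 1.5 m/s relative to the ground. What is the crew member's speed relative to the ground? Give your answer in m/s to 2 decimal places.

In east/north components (m/s): crew member relative to ship = (-0.698, -0.049); ship relative to water = (-2.731, -0.616); water relative to ground = (-1.500, 0.000).
Sum = (-4.930, -0.664) m/s.
Speed = |(-4.930, -0.664)| = 4.974 m/s.

4.97 m/s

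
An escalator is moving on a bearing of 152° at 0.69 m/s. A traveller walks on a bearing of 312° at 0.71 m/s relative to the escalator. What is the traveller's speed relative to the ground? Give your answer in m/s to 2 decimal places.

0.24 m/s

Taking east as x and north as y: escalator velocity = (0.324, -0.609) m/s; traveller velocity relative to escalator = (-0.528, 0.475) m/s.
Velocity relative to ground = (0.324, -0.609) + (-0.528, 0.475) = (-0.204, -0.134) m/s.
Speed = |(-0.204, -0.134)| = 0.244 m/s.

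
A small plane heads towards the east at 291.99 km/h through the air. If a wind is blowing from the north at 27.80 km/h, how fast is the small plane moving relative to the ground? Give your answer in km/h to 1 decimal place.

Taking east as x and north as y: velocity relative to the air = (291.990, 0.000) km/h; the air relative to ground = (0.000, -27.800) km/h.
Velocity relative to ground = (291.990, 0.000) + (0.000, -27.800) = (291.990, -27.800) km/h.
Speed = |(291.990, -27.800)| = 293.310 km/h.

293.3 km/h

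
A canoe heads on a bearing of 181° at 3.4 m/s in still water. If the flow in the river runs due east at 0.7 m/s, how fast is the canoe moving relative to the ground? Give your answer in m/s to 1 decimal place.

3.5 m/s

Taking east as x and north as y: velocity relative to the water = (-0.059, -3.399) m/s; the water relative to ground = (0.700, 0.000) m/s.
Velocity relative to ground = (-0.059, -3.399) + (0.700, 0.000) = (0.641, -3.399) m/s.
Speed = |(0.641, -3.399)| = 3.459 m/s.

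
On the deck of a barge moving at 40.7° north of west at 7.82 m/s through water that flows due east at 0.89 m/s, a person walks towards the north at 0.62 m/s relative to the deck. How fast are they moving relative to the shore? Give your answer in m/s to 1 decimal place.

In east/north components (m/s): person relative to barge = (0.000, 0.620); barge relative to water = (-5.929, 5.099); water relative to ground = (0.890, 0.000).
Sum = (-5.039, 5.719) m/s.
Speed = |(-5.039, 5.719)| = 7.622 m/s.

7.6 m/s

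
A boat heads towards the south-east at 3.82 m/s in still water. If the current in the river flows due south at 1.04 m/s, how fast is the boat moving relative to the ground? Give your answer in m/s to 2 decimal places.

Taking east as x and north as y: velocity relative to the water = (2.701, -2.701) m/s; the water relative to ground = (0.000, -1.040) m/s.
Velocity relative to ground = (2.701, -2.701) + (0.000, -1.040) = (2.701, -3.741) m/s.
Speed = |(2.701, -3.741)| = 4.614 m/s.

4.61 m/s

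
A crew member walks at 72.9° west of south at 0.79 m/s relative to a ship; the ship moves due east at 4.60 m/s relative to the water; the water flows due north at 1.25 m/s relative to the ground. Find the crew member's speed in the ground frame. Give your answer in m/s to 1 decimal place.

In east/north components (m/s): crew member relative to ship = (-0.755, -0.232); ship relative to water = (4.600, 0.000); water relative to ground = (0.000, 1.250).
Sum = (3.845, 1.018) m/s.
Speed = |(3.845, 1.018)| = 3.977 m/s.

4.0 m/s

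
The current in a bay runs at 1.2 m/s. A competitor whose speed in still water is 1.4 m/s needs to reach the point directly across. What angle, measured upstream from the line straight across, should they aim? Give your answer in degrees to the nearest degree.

59°

To cancel the current, the upstream component of the competitor's velocity must equal the flow: 1.4 sin θ = 1.2.
sin θ = 1.2 / 1.4 = 0.8571.
θ = arcsin(0.8571) = 58.997°.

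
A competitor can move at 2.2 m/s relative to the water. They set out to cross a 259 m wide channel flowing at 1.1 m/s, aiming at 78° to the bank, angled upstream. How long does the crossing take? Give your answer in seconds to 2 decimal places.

The component of the competitor's velocity perpendicular to the bank is 2.2 × sin 78° = 2.152 m/s.
The current is parallel to the bank, so it does not affect the crossing time.
Time = 259 / 2.152 = 120.357 s.

120.36 s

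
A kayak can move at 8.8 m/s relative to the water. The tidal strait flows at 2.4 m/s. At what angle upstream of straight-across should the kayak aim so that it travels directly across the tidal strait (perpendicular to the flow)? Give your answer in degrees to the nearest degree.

16°

To cancel the current, the upstream component of the kayak's velocity must equal the flow: 8.8 sin θ = 2.4.
sin θ = 2.4 / 8.8 = 0.2727.
θ = arcsin(0.2727) = 15.827°.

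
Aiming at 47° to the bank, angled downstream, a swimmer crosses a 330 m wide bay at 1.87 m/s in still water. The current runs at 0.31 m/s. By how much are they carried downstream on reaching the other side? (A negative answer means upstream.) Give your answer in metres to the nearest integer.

Perpendicular speed = 1.368 m/s; crossing time = 330 / 1.368 = 241.293 s.
Net downstream speed = 1.585 m/s.
Drift = 1.585 × 241.293 = 382.531 m (downstream).

383 m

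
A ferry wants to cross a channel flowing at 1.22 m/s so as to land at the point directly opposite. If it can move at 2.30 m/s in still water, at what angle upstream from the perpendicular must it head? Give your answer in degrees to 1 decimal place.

To cancel the current, the upstream component of the ferry's velocity must equal the flow: 2.30 sin θ = 1.22.
sin θ = 1.22 / 2.30 = 0.5304.
θ = arcsin(0.5304) = 32.035°.

32.0°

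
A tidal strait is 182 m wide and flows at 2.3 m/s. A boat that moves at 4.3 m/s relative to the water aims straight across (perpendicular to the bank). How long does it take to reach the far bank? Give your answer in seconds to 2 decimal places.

42.33 s

The component of the boat's velocity perpendicular to the bank is 4.3 m/s.
Only the cross-stream component determines the crossing time; the current contributes nothing perpendicular to the bank.
Time = 182 / 4.300 = 42.326 s.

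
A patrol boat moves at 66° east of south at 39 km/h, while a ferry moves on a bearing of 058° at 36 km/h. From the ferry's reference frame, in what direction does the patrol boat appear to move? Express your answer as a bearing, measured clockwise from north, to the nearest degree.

Taking east as x and north as y: patrol boat velocity = (35.628, -15.863) km/h; ferry velocity = (30.530, 19.077) km/h.
Velocity of patrol boat relative to ferry = (35.628, -15.863) − (30.530, 19.077) = (5.099, -34.940) km/h.
Bearing = atan2(5.10, -34.94) = 171.70° clockwise from north.

172°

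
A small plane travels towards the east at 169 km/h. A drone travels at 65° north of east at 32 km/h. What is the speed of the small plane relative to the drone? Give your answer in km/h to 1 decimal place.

158.2 km/h

Taking east as x and north as y: small plane velocity = (169.000, 0.000) km/h; drone velocity = (13.524, 29.002) km/h.
Velocity of small plane relative to drone = (169.000, 0.000) − (13.524, 29.002) = (155.476, -29.002) km/h.
Magnitude = |(155.476, -29.002)| = 158.158 km/h.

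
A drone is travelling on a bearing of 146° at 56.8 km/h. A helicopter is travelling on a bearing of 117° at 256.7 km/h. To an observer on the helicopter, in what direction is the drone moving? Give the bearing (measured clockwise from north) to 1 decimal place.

Taking east as x and north as y: drone velocity = (31.762, -47.089) km/h; helicopter velocity = (228.721, -116.539) km/h.
Velocity of drone relative to helicopter = (31.762, -47.089) − (228.721, -116.539) = (-196.959, 69.450) km/h.
Bearing = atan2(-196.96, 69.45) = 289.42° clockwise from north.

289.4°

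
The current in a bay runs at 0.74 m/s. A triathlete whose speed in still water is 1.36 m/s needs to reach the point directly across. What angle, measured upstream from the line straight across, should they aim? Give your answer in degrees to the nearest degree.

33°

To cancel the current, the upstream component of the triathlete's velocity must equal the flow: 1.36 sin θ = 0.74.
sin θ = 0.74 / 1.36 = 0.5441.
θ = arcsin(0.5441) = 32.964°.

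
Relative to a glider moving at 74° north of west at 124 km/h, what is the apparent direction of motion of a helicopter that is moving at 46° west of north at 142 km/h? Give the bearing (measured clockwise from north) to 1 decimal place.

Taking east as x and north as y: helicopter velocity = (-102.146, 98.641) km/h; glider velocity = (-34.179, 119.196) km/h.
Velocity of helicopter relative to glider = (-102.146, 98.641) − (-34.179, 119.196) = (-67.967, -20.555) km/h.
Bearing = atan2(-67.97, -20.55) = 253.17° clockwise from north.

253.2°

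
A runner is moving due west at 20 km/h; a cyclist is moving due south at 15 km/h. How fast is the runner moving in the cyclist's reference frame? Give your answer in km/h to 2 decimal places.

Taking east as x and north as y: runner velocity = (-20.000, 0.000) km/h; cyclist velocity = (0.000, -15.000) km/h.
Velocity of runner relative to cyclist = (-20.000, 0.000) − (0.000, -15.000) = (-20.000, 15.000) km/h.
Magnitude = |(-20.000, 15.000)| = 25.000 km/h.

25.00 km/h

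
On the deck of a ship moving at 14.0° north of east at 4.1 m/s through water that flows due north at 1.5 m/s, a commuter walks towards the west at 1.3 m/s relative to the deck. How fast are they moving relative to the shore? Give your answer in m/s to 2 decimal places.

In east/north components (m/s): commuter relative to ship = (-1.300, 0.000); ship relative to water = (3.978, 0.992); water relative to ground = (0.000, 1.500).
Sum = (2.678, 2.492) m/s.
Speed = |(2.678, 2.492)| = 3.658 m/s.

3.66 m/s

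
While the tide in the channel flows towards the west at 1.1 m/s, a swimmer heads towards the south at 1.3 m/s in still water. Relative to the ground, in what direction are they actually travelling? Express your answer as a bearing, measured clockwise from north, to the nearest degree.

220°

Taking east as x and north as y: velocity relative to the water = (0.000, -1.300) m/s; the water relative to ground = (-1.100, 0.000) m/s.
Velocity relative to ground = (0.000, -1.300) + (-1.100, 0.000) = (-1.100, -1.300) m/s.
Bearing = atan2(-1.10, -1.30) = 220.24° clockwise from north.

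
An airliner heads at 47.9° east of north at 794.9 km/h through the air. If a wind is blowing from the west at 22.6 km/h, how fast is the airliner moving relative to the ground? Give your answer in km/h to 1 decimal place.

811.8 km/h

Taking east as x and north as y: velocity relative to the air = (589.797, 532.922) km/h; the air relative to ground = (22.600, 0.000) km/h.
Velocity relative to ground = (589.797, 532.922) + (22.600, 0.000) = (612.397, 532.922) km/h.
Speed = |(612.397, 532.922)| = 811.810 km/h.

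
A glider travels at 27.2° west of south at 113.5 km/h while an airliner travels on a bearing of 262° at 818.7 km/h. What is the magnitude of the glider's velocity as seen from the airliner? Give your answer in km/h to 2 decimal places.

Taking east as x and north as y: glider velocity = (-51.881, -100.949) km/h; airliner velocity = (-810.732, -113.941) km/h.
Velocity of glider relative to airliner = (-51.881, -100.949) − (-810.732, -113.941) = (758.852, 12.992) km/h.
Magnitude = |(758.852, 12.992)| = 758.963 km/h.

758.96 km/h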